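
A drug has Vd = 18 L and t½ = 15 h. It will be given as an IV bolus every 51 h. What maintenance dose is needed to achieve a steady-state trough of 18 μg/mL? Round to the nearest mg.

τ/t½ = 51/15 ≈ 3.4, so f = (1/2)^(51/15) ≈ 0.094732.
Cmin,ss = (D/Vd)·f/(1−f), so D = Cmin,ss·Vd·(1−f)/f.
D = 18 × 18 × (1−f)/f ≈ 18 × 18 × 9.55610 ≈ 3096.18 mg.

3096 mg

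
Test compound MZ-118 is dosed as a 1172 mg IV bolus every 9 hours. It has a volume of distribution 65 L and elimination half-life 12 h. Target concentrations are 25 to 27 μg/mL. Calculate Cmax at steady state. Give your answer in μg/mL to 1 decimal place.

τ/t½ = 9/12 ≈ 0.75, so fraction remaining f = (1/2)^(9/12) ≈ 0.5946.
At steady state, accumulation factor R = 1/(1 − e^(−kτ)) ≈ 2.4667.
Single-dose peak C₀ = D/Vd = 1172/65 ≈ 18.031 μg/mL.
Cmax,ss = C₀/(1 − f) ≈ 18.031/0.4054 ≈ 44.477 μg/mL.
Peak 44.5 μg/mL vs MTC 27 μg/mL: exceeds toxic threshold.

44.5 μg/mL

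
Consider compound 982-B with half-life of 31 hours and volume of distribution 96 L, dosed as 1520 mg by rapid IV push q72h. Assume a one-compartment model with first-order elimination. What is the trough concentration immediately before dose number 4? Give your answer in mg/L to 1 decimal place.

3.9 mg/L

f = (1/2)^(τ/t½) = (1/2)^(72/31) ≈ 0.1999.
C₀ = D/Vd = 1520/96 ≈ 15.833 mg/L.
Before the 4th dose, 3 doses have been given. Superposition: Cmin = C₀·(f + f² + … + f^3).
≈ 15.833 × (0.1999 + 0.0400 + 0.0080) ≈ 15.833 × 0.2479 ≈ 3.925 mg/L.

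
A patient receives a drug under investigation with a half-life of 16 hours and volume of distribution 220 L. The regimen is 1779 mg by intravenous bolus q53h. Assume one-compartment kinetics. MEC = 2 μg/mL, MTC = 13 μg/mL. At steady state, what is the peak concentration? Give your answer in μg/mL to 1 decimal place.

9.0 μg/mL

τ/t½ = 53/16 ≈ 3.3125, so fraction remaining f = (1/2)^(53/16) ≈ 0.1007.
Accumulation ratio R = 1/(1 − f) ≈ 1/0.8993 ≈ 1.1120.
Each bolus raises the concentration by D/Vd = 1779/220 ≈ 8.086 μg/mL.
Steady-state peak Cmax,ss = C₀·R ≈ 8.086 × 1.1120 ≈ 8.992 μg/mL.
Peak 9.0 μg/mL vs MTC 13 μg/mL: below toxic threshold.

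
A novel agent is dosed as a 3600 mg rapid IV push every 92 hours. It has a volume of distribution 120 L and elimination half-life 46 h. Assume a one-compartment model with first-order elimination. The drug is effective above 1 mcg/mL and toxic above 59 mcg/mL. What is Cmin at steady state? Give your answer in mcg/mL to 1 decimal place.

τ = 92 h = 2 half-lives, so f = (1/2)^2 = 0.25.
At steady state, R = 1/(1 − 0.25) = 4/3.
Single-dose peak C₀ = D/Vd = 3600/120 = 30 mcg/mL.
Steady-state peak Cmax,ss = C₀·R = 30 × 4/3 ≈ 40.000 mcg/mL.
Steady-state trough Cmin,ss = Cmax,ss·f ≈ 40.000 × 0.25 ≈ 10.000 mcg/mL.
Trough 10.0 mcg/mL vs MEC 1 mcg/mL: adequate.

10.0 mcg/mL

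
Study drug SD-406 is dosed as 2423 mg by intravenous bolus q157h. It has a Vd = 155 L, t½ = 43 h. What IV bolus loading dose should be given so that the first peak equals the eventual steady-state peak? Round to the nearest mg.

2633 mg

f = (1/2)^(157/43) ≈ 0.079596; accumulation ratio R = 1/(1−f) ≈ 1.08648.
Loading dose to hit Cmax,ss on first dose: D_load = D_maint·R ≈ 2423 × 1.08648 ≈ 2632.54 mg.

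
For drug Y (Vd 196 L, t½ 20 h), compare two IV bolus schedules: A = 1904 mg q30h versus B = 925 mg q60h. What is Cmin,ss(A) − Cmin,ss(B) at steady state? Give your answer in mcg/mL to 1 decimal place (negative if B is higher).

4.6 mcg/mL

Regimen A: f = (1/2)^(30/20) ≈ 0.3536; Cmin,ss = (1904/196)·f/(1−f) ≈ 5.314 mcg/mL.
Regimen B: f = (1/2)^(60/20) ≈ 0.1250; Cmin,ss = (925/196)·f/(1−f) ≈ 0.674 mcg/mL.
Difference ≈ 5.314 − 0.674 ≈ 4.640 mcg/mL.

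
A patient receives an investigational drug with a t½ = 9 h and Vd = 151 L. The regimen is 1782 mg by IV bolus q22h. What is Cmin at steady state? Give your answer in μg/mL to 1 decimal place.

2.7 μg/mL

Over one 22-h interval, 22/9 ≈ 2.4444 half-lives elapse, leaving f ≈ 0.1837 of each dose.
Each bolus raises the concentration by D/Vd = 1782/151 ≈ 11.801 μg/mL.
Steady-state trough Cmin,ss = C₀·f/(1−f) ≈ 11.801 × 0.1837/0.8163 ≈ 2.656 μg/mL.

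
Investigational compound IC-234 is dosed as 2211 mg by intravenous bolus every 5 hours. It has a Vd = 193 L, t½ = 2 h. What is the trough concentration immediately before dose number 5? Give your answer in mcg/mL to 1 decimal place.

f = (1/2)^(τ/t½) = (1/2)^(5/2) ≈ 0.1768.
C₀ = D/Vd = 2211/193 ≈ 11.456 mcg/mL.
Before the 5th dose, 4 doses have been given. Superposition: Cmin = C₀·(f + f² + … + f^4).
≈ 11.456 × (0.1768 + 0.0313 + 0.0055 + 0.0010) ≈ 11.456 × 0.2146 ≈ 2.458 mcg/mL.

2.5 mcg/mL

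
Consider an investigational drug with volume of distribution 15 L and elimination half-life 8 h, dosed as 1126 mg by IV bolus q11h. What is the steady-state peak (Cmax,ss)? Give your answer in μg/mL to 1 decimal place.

k = ln2/t½ = ln2/8 ≈ 0.086643 h⁻¹; fraction remaining f = e^(−kτ) = e^(−0.086643×11) ≈ 0.3856.
At steady state, accumulation factor R = 1/(1 − e^(−kτ)) ≈ 1.6276.
Single-dose peak C₀ = D/Vd = 1126/15 ≈ 75.067 μg/mL.
Cmax,ss = C₀/(1 − f) ≈ 75.067/0.6144 ≈ 122.179 μg/mL.

122.2 μg/mL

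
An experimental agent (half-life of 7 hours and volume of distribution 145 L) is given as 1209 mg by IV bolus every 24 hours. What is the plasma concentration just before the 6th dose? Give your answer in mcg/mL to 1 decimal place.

0.9 mcg/mL

f = (1/2)^(τ/t½) = (1/2)^(24/7) ≈ 0.0929.
C₀ = D/Vd = 1209/145 ≈ 8.338 mcg/mL.
Before the 6th dose, 5 doses have been given. Superposition: Cmin = C₀·(f + f² + … + f^5).
≈ 8.338 × (0.0929 + 0.0086 + 0.0008 + 0.0001 + 0.0000) ≈ 8.338 × 0.1024 ≈ 0.854 mcg/mL.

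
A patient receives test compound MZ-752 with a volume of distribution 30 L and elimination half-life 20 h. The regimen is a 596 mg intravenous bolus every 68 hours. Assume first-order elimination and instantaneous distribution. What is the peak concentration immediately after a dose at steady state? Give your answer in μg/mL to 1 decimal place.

21.9 μg/mL

τ/t½ = 68/20 ≈ 3.4, so fraction remaining f = (1/2)^(68/20) ≈ 0.0947.
Accumulation ratio R = 1/(1 − f) ≈ 1/0.9053 ≈ 1.1046.
Each bolus raises the concentration by D/Vd = 596/30 ≈ 19.867 μg/mL.
Steady-state peak Cmax,ss = C₀·R ≈ 19.867 × 1.1046 ≈ 21.945 μg/mL.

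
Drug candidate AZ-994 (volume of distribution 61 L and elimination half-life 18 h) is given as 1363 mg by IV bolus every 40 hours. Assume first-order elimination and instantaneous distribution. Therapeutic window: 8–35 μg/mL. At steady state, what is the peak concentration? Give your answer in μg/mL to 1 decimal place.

Over one 40-h interval, 40/18 ≈ 2.2222 half-lives elapse, leaving f ≈ 0.2143 of each dose.
At steady state, accumulation factor R = 1/(1 − e^(−kτ)) ≈ 1.2728.
Each bolus raises the concentration by D/Vd = 1363/61 ≈ 22.344 μg/mL.
Steady-state peak Cmax,ss = C₀·R ≈ 22.344 × 1.2728 ≈ 28.439 μg/mL.
Peak 28.4 μg/mL vs MTC 35 μg/mL: below toxic threshold.

28.4 μg/mL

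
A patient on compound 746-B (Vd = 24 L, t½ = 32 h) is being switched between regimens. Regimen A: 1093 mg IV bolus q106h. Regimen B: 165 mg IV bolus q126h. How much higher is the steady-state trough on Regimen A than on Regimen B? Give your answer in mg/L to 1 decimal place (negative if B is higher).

4.6 mg/L

Regimen A: f = (1/2)^(106/32) ≈ 0.1007; Cmin,ss = (1093/24)·f/(1−f) ≈ 5.100 mg/L.
Regimen B: f = (1/2)^(126/32) ≈ 0.0653; Cmin,ss = (165/24)·f/(1−f) ≈ 0.480 mg/L.
Difference ≈ 5.100 − 0.480 ≈ 4.620 mg/L.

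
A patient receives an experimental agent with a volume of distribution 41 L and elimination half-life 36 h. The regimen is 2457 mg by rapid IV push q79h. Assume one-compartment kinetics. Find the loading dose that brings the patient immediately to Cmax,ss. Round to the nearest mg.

f = (1/2)^(79/36) ≈ 0.218477; accumulation ratio R = 1/(1−f) ≈ 1.27955.
Loading dose to hit Cmax,ss on first dose: D_load = D_maint·R ≈ 2457 × 1.27955 ≈ 3143.85 mg.

3144 mg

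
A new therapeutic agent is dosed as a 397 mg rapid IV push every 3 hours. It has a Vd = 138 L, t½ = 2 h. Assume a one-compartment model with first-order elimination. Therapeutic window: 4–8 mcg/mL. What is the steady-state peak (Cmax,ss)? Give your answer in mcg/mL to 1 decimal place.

τ/t½ = 3/2 ≈ 1.5, so fraction remaining f = (1/2)^(3/2) ≈ 0.3536.
At steady state, accumulation factor R = 1/(1 − e^(−kτ)) ≈ 1.5470.
Single-dose peak C₀ = D/Vd = 397/138 ≈ 2.877 mcg/mL.
Steady-state peak Cmax,ss = C₀·R ≈ 2.877 × 1.5470 ≈ 4.451 mcg/mL.
Peak 4.5 mcg/mL vs MTC 8 mcg/mL: below toxic threshold.

4.5 mcg/mL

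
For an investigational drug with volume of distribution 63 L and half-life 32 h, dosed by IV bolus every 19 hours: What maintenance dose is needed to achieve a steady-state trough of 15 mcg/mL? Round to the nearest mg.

τ/t½ = 19/32 ≈ 0.59375, so f = (1/2)^(19/32) ≈ 0.662618.
Cmin,ss = (D/Vd)·f/(1−f), so D = Cmin,ss·Vd·(1−f)/f.
D = 15 × 63 × (1−f)/f ≈ 15 × 63 × 0.50917 ≈ 481.17 mg.

481 mg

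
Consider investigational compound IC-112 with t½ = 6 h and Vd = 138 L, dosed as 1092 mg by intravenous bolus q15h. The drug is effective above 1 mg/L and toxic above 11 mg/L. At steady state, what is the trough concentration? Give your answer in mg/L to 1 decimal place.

1.7 mg/L

τ/t½ = 15/6 ≈ 2.5, so fraction remaining f = (1/2)^(15/6) ≈ 0.1768.
Single-dose peak C₀ = D/Vd = 1092/138 ≈ 7.913 mg/L.
Steady-state trough Cmin,ss = C₀·f/(1−f) ≈ 7.913 × 0.1768/0.8232 ≈ 1.699 mg/L.
Trough 1.7 mg/L vs MEC 1 mg/L: adequate.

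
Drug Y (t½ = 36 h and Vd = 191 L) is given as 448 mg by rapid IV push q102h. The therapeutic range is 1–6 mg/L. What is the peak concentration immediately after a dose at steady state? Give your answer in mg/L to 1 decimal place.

Over one 102-h interval, 102/36 ≈ 2.8333 half-lives elapse, leaving f ≈ 0.1403 of each dose.
Accumulation ratio R = 1/(1 − f) ≈ 1/0.8597 ≈ 1.1632.
Each bolus raises the concentration by D/Vd = 448/191 ≈ 2.346 mg/L.
Steady-state peak Cmax,ss = C₀·R ≈ 2.346 × 1.1632 ≈ 2.729 mg/L.
Peak 2.7 mg/L vs MTC 6 mg/L: below toxic threshold.

2.7 mg/L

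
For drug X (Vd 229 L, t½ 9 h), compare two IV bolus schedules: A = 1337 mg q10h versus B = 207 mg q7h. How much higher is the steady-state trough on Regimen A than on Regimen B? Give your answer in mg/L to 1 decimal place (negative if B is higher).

Regimen A: f = (1/2)^(10/9) ≈ 0.4629; Cmin,ss = (1337/229)·f/(1−f) ≈ 5.032 mg/L.
Regimen B: f = (1/2)^(7/9) ≈ 0.5833; Cmin,ss = (207/229)·f/(1−f) ≈ 1.265 mg/L.
Difference ≈ 5.032 − 1.265 ≈ 3.767 mg/L.

3.8 mg/L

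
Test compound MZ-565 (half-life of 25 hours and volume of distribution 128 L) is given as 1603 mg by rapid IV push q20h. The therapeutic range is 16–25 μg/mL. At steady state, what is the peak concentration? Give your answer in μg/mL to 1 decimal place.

k = ln2/t½ = ln2/25 ≈ 0.027726 h⁻¹; fraction remaining f = e^(−kτ) = e^(−0.027726×20) ≈ 0.5743.
Accumulation ratio R = 1/(1 − f) ≈ 1/0.4257 ≈ 2.3491.
Each bolus raises the concentration by D/Vd = 1603/128 ≈ 12.523 μg/mL.
Steady-state peak Cmax,ss = C₀·R ≈ 12.523 × 2.3491 ≈ 29.418 μg/mL.
Peak 29.4 μg/mL vs MTC 25 μg/mL: exceeds toxic threshold.

29.4 μg/mL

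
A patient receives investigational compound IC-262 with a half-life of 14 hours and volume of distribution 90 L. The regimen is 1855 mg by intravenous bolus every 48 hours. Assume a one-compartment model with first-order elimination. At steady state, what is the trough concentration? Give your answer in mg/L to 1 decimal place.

k = ln2/t½ = ln2/14 ≈ 0.049511 h⁻¹; fraction remaining f = e^(−kτ) = e^(−0.049511×48) ≈ 0.0929.
Accumulation ratio R = 1/(1 − f) ≈ 1/0.9071 ≈ 1.1024.
Each bolus raises the concentration by D/Vd = 1855/90 ≈ 20.611 mg/L.
Steady-state peak Cmax,ss = C₀·R ≈ 20.611 × 1.1024 ≈ 22.722 mg/L.
Steady-state trough Cmin,ss = Cmax,ss·f ≈ 22.722 × 0.0929 ≈ 2.111 mg/L.

2.1 mg/L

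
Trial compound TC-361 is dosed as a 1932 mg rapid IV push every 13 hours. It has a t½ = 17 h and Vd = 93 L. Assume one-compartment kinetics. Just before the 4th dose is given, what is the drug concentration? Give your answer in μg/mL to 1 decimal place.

23.7 μg/mL

f = (1/2)^(τ/t½) = (1/2)^(13/17) ≈ 0.5886.
C₀ = D/Vd = 1932/93 ≈ 20.774 μg/mL.
Before the 4th dose, 3 doses have been given. Superposition: Cmin = C₀·(f + f² + … + f^3).
≈ 20.774 × (0.5886 + 0.3464 + 0.2039) ≈ 20.774 × 1.1389 ≈ 23.660 μg/mL.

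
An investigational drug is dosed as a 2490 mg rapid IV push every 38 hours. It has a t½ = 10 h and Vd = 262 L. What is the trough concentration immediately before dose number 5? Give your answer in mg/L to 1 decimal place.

0.7 mg/L

f = (1/2)^(τ/t½) = (1/2)^(38/10) ≈ 0.0718.
C₀ = D/Vd = 2490/262 ≈ 9.504 mg/L.
Before the 5th dose, 4 doses have been given. Superposition: Cmin = C₀·(f + f² + … + f^4).
≈ 9.504 × (0.0718 + 0.0052 + 0.0004 + 0.0000) ≈ 9.504 × 0.0774 ≈ 0.736 mg/L.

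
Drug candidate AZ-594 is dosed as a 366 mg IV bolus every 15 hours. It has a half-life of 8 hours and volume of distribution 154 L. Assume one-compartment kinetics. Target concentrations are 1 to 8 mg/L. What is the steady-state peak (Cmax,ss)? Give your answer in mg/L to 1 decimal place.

τ/t½ = 15/8 ≈ 1.875, so fraction remaining f = (1/2)^(15/8) ≈ 0.2726.
At steady state, accumulation factor R = 1/(1 − e^(−kτ)) ≈ 1.3748.
Single-dose peak C₀ = D/Vd = 366/154 ≈ 2.377 mg/L.
Steady-state peak Cmax,ss = C₀·R ≈ 2.377 × 1.3748 ≈ 3.268 mg/L.
Peak 3.3 mg/L vs MTC 8 mg/L: below toxic threshold.

3.3 mg/L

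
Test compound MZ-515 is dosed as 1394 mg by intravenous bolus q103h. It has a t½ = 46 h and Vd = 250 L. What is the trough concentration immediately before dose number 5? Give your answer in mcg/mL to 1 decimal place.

f = (1/2)^(τ/t½) = (1/2)^(103/46) ≈ 0.2118.
C₀ = D/Vd = 1394/250 ≈ 5.576 mcg/mL.
Before the 5th dose, 4 doses have been given. Superposition: Cmin = C₀·(f + f² + … + f^4).
≈ 5.576 × (0.2118 + 0.0449 + 0.0095 + 0.0020) ≈ 5.576 × 0.2682 ≈ 1.495 mcg/mL.

1.5 mcg/mL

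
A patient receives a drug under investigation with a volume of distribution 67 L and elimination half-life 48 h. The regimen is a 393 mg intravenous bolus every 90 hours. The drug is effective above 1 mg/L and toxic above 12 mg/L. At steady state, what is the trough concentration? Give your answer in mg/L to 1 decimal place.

k = ln2/t½ = ln2/48 ≈ 0.014441 h⁻¹; fraction remaining f = e^(−kτ) = e^(−0.014441×90) ≈ 0.2726.
Each bolus raises the concentration by D/Vd = 393/67 ≈ 5.866 mg/L.
Steady-state trough Cmin,ss = C₀·f/(1−f) ≈ 5.866 × 0.2726/0.7274 ≈ 2.198 mg/L.
Trough 2.2 mg/L vs MEC 1 mg/L: adequate.

2.2 mg/L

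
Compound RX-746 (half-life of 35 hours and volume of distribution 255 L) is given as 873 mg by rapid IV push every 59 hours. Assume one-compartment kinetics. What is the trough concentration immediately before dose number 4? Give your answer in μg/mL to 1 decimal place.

f = (1/2)^(τ/t½) = (1/2)^(59/35) ≈ 0.3108.
C₀ = D/Vd = 873/255 ≈ 3.424 μg/mL.
Before the 4th dose, 3 doses have been given. Superposition: Cmin = C₀·(f + f² + … + f^3).
≈ 3.424 × (0.3108 + 0.0966 + 0.0300) ≈ 3.424 × 0.4374 ≈ 1.498 μg/mL.

1.5 μg/mL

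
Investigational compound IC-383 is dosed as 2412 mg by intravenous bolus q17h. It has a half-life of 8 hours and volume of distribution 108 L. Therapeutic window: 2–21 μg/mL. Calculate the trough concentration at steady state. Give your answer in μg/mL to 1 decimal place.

6.6 μg/mL

τ/t½ = 17/8 ≈ 2.125, so fraction remaining f = (1/2)^(17/8) ≈ 0.2293.
Single-dose peak C₀ = D/Vd = 2412/108 ≈ 22.333 μg/mL.
Steady-state trough Cmin,ss = C₀·f/(1−f) ≈ 22.333 × 0.2293/0.7707 ≈ 6.645 μg/mL.
Trough 6.6 μg/mL vs MEC 2 μg/mL: adequate.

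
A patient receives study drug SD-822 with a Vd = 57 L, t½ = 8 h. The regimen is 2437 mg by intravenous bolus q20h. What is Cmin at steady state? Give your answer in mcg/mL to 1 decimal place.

9.2 mcg/mL

τ/t½ = 20/8 ≈ 2.5, so fraction remaining f = (1/2)^(20/8) ≈ 0.1768.
Single-dose peak C₀ = D/Vd = 2437/57 ≈ 42.754 mcg/mL.
Steady-state trough Cmin,ss = C₀·f/(1−f) ≈ 42.754 × 0.1768/0.8232 ≈ 9.182 mcg/mL.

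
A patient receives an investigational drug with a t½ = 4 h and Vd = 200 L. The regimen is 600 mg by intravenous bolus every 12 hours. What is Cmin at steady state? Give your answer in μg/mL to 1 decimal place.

τ = 12 h = 3 half-lives, so f = (1/2)^3 = 0.125.
At steady state, R = 1/(1 − 0.125) = 8/7.
Single-dose peak C₀ = D/Vd = 600/200 = 3 μg/mL.
Steady-state peak Cmax,ss = C₀·R = 3 × 8/7 ≈ 3.429 μg/mL.
Steady-state trough Cmin,ss = Cmax,ss·f ≈ 3.429 × 0.125 ≈ 0.429 μg/mL.

0.4 μg/mL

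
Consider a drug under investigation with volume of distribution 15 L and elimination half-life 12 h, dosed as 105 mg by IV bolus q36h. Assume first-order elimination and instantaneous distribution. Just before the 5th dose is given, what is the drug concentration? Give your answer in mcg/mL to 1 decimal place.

1.0 mcg/mL

f = (1/2)^(τ/t½) = (1/2)^(36/12) ≈ 0.1250.
C₀ = D/Vd = 105/15 ≈ 7.000 mcg/mL.
Before the 5th dose, 4 doses have been given. Superposition: Cmin = C₀·(f + f² + … + f^4).
≈ 7.000 × (0.1250 + 0.0156 + 0.0020 + 0.0002) ≈ 7.000 × 0.1428 ≈ 1.000 mcg/mL.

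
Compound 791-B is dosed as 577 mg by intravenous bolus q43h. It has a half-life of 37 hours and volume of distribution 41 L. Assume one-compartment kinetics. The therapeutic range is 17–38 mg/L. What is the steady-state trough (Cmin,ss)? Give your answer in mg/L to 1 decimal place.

11.4 mg/L

τ/t½ = 43/37 ≈ 1.1622, so fraction remaining f = (1/2)^(43/37) ≈ 0.4468.
At steady state, accumulation factor R = 1/(1 − e^(−kτ)) ≈ 1.8077.
Single-dose peak C₀ = D/Vd = 577/41 ≈ 14.073 mg/L.
Steady-state peak Cmax,ss = C₀·R ≈ 14.073 × 1.8077 ≈ 25.440 mg/L.
One interval later, Cmin,ss = Cmax,ss·e^(−kτ) ≈ 25.440 × 0.4468 ≈ 11.367 mg/L.
Trough 11.4 mg/L vs MEC 17 mg/L: subtherapeutic.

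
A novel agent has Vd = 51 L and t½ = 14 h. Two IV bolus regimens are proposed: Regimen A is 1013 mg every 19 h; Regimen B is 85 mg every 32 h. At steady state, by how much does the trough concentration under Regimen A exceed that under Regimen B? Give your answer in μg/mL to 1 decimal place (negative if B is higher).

12.3 μg/mL

Regimen A: f = (1/2)^(19/14) ≈ 0.3904; Cmin,ss = (1013/51)·f/(1−f) ≈ 12.720 μg/mL.
Regimen B: f = (1/2)^(32/14) ≈ 0.2051; Cmin,ss = (85/51)·f/(1−f) ≈ 0.430 μg/mL.
Difference ≈ 12.720 − 0.430 ≈ 12.290 μg/mL.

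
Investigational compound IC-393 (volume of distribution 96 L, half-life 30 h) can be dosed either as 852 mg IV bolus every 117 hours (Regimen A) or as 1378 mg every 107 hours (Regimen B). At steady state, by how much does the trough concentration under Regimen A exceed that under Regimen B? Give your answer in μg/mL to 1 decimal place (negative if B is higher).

Regimen A: f = (1/2)^(117/30) ≈ 0.0670; Cmin,ss = (852/96)·f/(1−f) ≈ 0.637 μg/mL.
Regimen B: f = (1/2)^(107/30) ≈ 0.0844; Cmin,ss = (1378/96)·f/(1−f) ≈ 1.323 μg/mL.
Difference ≈ 0.637 − 1.323 ≈ -0.686 μg/mL.

-0.7 μg/mL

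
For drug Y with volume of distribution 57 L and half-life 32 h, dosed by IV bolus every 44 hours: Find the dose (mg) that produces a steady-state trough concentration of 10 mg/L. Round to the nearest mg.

τ/t½ = 44/32 ≈ 1.375, so f = (1/2)^(44/32) ≈ 0.385553.
Cmin,ss = (D/Vd)·f/(1−f), so D = Cmin,ss·Vd·(1−f)/f.
D = 10 × 57 × (1−f)/f ≈ 10 × 57 × 1.59368 ≈ 908.40 mg.

908 mg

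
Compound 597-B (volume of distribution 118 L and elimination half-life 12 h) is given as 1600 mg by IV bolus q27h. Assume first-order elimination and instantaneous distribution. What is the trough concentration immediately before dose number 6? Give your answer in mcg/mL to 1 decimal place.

3.6 mcg/mL

f = (1/2)^(τ/t½) = (1/2)^(27/12) ≈ 0.2102.
C₀ = D/Vd = 1600/118 ≈ 13.559 mcg/mL.
Before the 6th dose, 5 doses have been given. Superposition: Cmin = C₀·(f + f² + … + f^5).
≈ 13.559 × (0.2102 + 0.0442 + 0.0093 + 0.0020 + 0.0004) ≈ 13.559 × 0.2661 ≈ 3.608 mcg/mL.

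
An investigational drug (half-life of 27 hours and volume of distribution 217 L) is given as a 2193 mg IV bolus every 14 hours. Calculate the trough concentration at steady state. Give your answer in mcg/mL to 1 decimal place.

k = ln2/t½ = ln2/27 ≈ 0.025672 h⁻¹; fraction remaining f = e^(−kτ) = e^(−0.025672×14) ≈ 0.6981.
Single-dose peak C₀ = D/Vd = 2193/217 ≈ 10.106 mcg/mL.
Steady-state trough Cmin,ss = C₀·f/(1−f) ≈ 10.106 × 0.6981/0.3019 ≈ 23.369 mcg/mL.

23.4 mcg/mL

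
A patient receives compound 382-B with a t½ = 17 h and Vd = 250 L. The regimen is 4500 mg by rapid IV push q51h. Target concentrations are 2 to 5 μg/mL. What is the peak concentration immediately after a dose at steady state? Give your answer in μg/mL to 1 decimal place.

τ = 51 h = 3 half-lives, so f = (1/2)^3 = 0.125.
At steady state, R = 1/(1 − 0.125) = 8/7.
Single-dose peak C₀ = D/Vd = 4500/250 = 18 μg/mL.
Steady-state peak Cmax,ss = C₀·R = 18 × 8/7 ≈ 20.571 μg/mL.
Peak 20.6 μg/mL vs MTC 5 μg/mL: exceeds toxic threshold.

20.6 μg/mL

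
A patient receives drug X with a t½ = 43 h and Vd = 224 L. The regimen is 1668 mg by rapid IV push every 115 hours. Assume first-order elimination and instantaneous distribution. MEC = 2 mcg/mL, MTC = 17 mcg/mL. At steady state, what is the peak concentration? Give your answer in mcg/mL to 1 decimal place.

Over one 115-h interval, 115/43 ≈ 2.6744 half-lives elapse, leaving f ≈ 0.1566 of each dose.
At steady state, accumulation factor R = 1/(1 − e^(−kτ)) ≈ 1.1857.
Each bolus raises the concentration by D/Vd = 1668/224 ≈ 7.446 mcg/mL.
Steady-state peak Cmax,ss = C₀·R ≈ 7.446 × 1.1857 ≈ 8.829 mcg/mL.
Peak 8.8 mcg/mL vs MTC 17 mcg/mL: below toxic threshold.

8.8 mcg/mL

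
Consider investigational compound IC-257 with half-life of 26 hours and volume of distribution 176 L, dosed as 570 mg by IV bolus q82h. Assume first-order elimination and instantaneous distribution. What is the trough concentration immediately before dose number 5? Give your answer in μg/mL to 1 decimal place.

0.4 μg/mL

f = (1/2)^(τ/t½) = (1/2)^(82/26) ≈ 0.1124.
C₀ = D/Vd = 570/176 ≈ 3.239 μg/mL.
Before the 5th dose, 4 doses have been given. Superposition: Cmin = C₀·(f + f² + … + f^4).
≈ 3.239 × (0.1124 + 0.0126 + 0.0014 + 0.0002) ≈ 3.239 × 0.1266 ≈ 0.410 μg/mL.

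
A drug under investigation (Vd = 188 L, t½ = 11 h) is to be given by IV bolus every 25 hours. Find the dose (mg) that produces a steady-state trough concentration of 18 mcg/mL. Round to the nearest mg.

τ/t½ = 25/11 ≈ 2.2727, so f = (1/2)^(25/11) ≈ 0.206938.
Cmin,ss = (D/Vd)·f/(1−f), so D = Cmin,ss·Vd·(1−f)/f.
D = 18 × 188 × (1−f)/f ≈ 18 × 188 × 3.83237 ≈ 12968.74 mg.

12969 mg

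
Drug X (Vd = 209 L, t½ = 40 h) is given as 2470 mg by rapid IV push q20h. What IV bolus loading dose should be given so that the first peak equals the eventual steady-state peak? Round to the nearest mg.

f = (1/2)^(20/40) ≈ 0.707107; accumulation ratio R = 1/(1−f) ≈ 3.41422.
Loading dose to hit Cmax,ss on first dose: D_load = D_maint·R ≈ 2470 × 3.41422 ≈ 8433.12 mg.

8433 mg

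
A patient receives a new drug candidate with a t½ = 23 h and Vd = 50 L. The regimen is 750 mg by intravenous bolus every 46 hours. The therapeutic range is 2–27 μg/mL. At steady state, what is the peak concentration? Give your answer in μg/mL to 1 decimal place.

The dosing interval is 2 half-lives, so f = 2^(−2) = 0.25.
Accumulation ratio R = 1/(1 − f) = 1/0.75 = 4/3.
Single-dose peak C₀ = D/Vd = 750/50 = 15 μg/mL.
Steady-state peak Cmax,ss = C₀·R = 15 × 4/3 ≈ 20.000 μg/mL.
Peak 20.0 μg/mL vs MTC 27 μg/mL: below toxic threshold.

20.0 μg/mL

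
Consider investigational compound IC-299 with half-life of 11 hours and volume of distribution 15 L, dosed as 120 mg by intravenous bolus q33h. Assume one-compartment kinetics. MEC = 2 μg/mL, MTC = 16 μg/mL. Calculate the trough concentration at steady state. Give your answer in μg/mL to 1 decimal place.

1.1 μg/mL

τ = 33 h = 3 half-lives, so f = (1/2)^3 = 0.125.
At steady state, R = 1/(1 − 0.125) = 8/7.
Single-dose peak C₀ = D/Vd = 120/15 = 8 μg/mL.
Steady-state peak Cmax,ss = C₀·R = 8 × 8/7 ≈ 9.143 μg/mL.
Steady-state trough Cmin,ss = Cmax,ss·f ≈ 9.143 × 0.125 ≈ 1.143 μg/mL.
Trough 1.1 μg/mL vs MEC 2 μg/mL: subtherapeutic.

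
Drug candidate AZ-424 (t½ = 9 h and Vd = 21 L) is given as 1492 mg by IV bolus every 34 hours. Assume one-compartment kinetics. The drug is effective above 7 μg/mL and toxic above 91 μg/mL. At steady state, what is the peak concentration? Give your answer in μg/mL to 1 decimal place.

76.6 μg/mL

k = ln2/t½ = ln2/9 ≈ 0.077016 h⁻¹; fraction remaining f = e^(−kτ) = e^(−0.077016×34) ≈ 0.0729.
At steady state, accumulation factor R = 1/(1 − e^(−kτ)) ≈ 1.0786.
Each bolus raises the concentration by D/Vd = 1492/21 ≈ 71.048 μg/mL.
Steady-state peak Cmax,ss = C₀·R ≈ 71.048 × 1.0786 ≈ 76.632 μg/mL.
Peak 76.6 μg/mL vs MTC 91 μg/mL: below toxic threshold.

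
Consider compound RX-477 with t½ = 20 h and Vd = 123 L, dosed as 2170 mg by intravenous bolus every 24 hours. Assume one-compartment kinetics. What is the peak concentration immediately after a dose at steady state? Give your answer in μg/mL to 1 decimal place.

31.2 μg/mL

k = ln2/t½ = ln2/20 ≈ 0.034657 h⁻¹; fraction remaining f = e^(−kτ) = e^(−0.034657×24) ≈ 0.4353.
Accumulation ratio R = 1/(1 − f) ≈ 1/0.5647 ≈ 1.7709.
Single-dose peak C₀ = D/Vd = 2170/123 ≈ 17.642 μg/mL.
Steady-state peak Cmax,ss = C₀·R ≈ 17.642 × 1.7709 ≈ 31.242 μg/mL.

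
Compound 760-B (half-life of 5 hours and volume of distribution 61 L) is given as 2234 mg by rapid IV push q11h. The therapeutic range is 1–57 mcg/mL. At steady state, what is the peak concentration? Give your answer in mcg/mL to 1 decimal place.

τ/t½ = 11/5 ≈ 2.2, so fraction remaining f = (1/2)^(11/5) ≈ 0.2176.
At steady state, accumulation factor R = 1/(1 − e^(−kτ)) ≈ 1.2781.
Single-dose peak C₀ = D/Vd = 2234/61 ≈ 36.623 mcg/mL.
Steady-state peak Cmax,ss = C₀·R ≈ 36.623 × 1.2781 ≈ 46.808 mcg/mL.
Peak 46.8 mcg/mL vs MTC 57 mcg/mL: below toxic threshold.

46.8 mcg/mL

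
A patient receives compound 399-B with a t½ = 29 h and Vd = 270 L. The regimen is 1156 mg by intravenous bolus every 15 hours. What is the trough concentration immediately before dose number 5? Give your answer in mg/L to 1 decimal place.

7.6 mg/L

f = (1/2)^(τ/t½) = (1/2)^(15/29) ≈ 0.6987.
C₀ = D/Vd = 1156/270 ≈ 4.281 mg/L.
Before the 5th dose, 4 doses have been given. Superposition: Cmin = C₀·(f + f² + … + f^4).
≈ 4.281 × (0.6987 + 0.4882 + 0.3411 + 0.2383) ≈ 4.281 × 1.7663 ≈ 7.562 mg/L.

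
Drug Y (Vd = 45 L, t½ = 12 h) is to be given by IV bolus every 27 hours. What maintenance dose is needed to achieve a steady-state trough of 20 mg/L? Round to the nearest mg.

3381 mg

τ/t½ = 27/12 ≈ 2.25, so f = (1/2)^(27/12) ≈ 0.210224.
Cmin,ss = (D/Vd)·f/(1−f), so D = Cmin,ss·Vd·(1−f)/f.
D = 20 × 45 × (1−f)/f ≈ 20 × 45 × 3.75683 ≈ 3381.15 mg.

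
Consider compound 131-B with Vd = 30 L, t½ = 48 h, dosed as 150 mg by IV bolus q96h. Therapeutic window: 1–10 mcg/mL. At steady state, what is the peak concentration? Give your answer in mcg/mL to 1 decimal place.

6.7 mcg/mL

τ = 96 h = 2 half-lives, so f = (1/2)^2 = 0.25.
Accumulation ratio R = 1/(1 − f) = 1/0.75 = 4/3.
Single-dose peak C₀ = D/Vd = 150/30 = 5 mcg/mL.
Steady-state peak Cmax,ss = C₀·R = 5 × 4/3 ≈ 6.667 mcg/mL.
Peak 6.7 mcg/mL vs MTC 10 mcg/mL: below toxic threshold.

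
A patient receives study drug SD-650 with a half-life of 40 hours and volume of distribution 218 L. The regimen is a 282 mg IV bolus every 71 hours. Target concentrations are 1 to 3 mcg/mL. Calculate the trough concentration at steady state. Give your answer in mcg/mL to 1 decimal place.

0.5 mcg/mL

Over one 71-h interval, 71/40 ≈ 1.775 half-lives elapse, leaving f ≈ 0.2922 of each dose.
Single-dose peak C₀ = D/Vd = 282/218 ≈ 1.294 mcg/mL.
Steady-state trough Cmin,ss = C₀·f/(1−f) ≈ 1.294 × 0.2922/0.7078 ≈ 0.534 mcg/mL.
Trough 0.5 mcg/mL vs MEC 1 mcg/mL: subtherapeutic.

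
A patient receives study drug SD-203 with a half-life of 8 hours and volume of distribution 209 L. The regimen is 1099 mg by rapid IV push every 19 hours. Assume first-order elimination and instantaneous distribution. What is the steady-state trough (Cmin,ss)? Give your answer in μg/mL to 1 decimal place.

1.3 μg/mL

τ/t½ = 19/8 ≈ 2.375, so fraction remaining f = (1/2)^(19/8) ≈ 0.1928.
Accumulation ratio R = 1/(1 − f) ≈ 1/0.8072 ≈ 1.2389.
Each bolus raises the concentration by D/Vd = 1099/209 ≈ 5.258 μg/mL.
Cmax,ss = C₀/(1 − f) ≈ 5.258/0.8072 ≈ 6.514 μg/mL.
One interval later, Cmin,ss = Cmax,ss·e^(−kτ) ≈ 6.514 × 0.1928 ≈ 1.256 μg/mL.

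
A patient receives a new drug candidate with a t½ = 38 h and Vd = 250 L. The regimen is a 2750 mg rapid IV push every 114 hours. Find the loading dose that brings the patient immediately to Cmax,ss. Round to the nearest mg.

3143 mg

f = (1/2)^(114/38) ≈ 0.125000; accumulation ratio R = 1/(1−f) ≈ 1.14286.
Loading dose to hit Cmax,ss on first dose: D_load = D_maint·R ≈ 2750 × 1.14286 ≈ 3142.86 mg.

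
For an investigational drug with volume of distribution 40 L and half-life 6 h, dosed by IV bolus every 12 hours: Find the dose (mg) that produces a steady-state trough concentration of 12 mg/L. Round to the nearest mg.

τ/t½ = 12/6 ≈ 2, so f = (1/2)^(12/6) ≈ 0.250000.
Cmin,ss = (D/Vd)·f/(1−f), so D = Cmin,ss·Vd·(1−f)/f.
D = 12 × 40 × (1−f)/f ≈ 12 × 40 × 3.00000 ≈ 1440.00 mg.

1440 mg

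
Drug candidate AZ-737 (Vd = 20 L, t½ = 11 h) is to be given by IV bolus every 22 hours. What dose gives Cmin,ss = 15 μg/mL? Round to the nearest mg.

τ/t½ = 22/11 ≈ 2, so f = (1/2)^(22/11) ≈ 0.250000.
Cmin,ss = (D/Vd)·f/(1−f), so D = Cmin,ss·Vd·(1−f)/f.
D = 15 × 20 × (1−f)/f ≈ 15 × 20 × 3.00000 ≈ 900.00 mg.

900 mg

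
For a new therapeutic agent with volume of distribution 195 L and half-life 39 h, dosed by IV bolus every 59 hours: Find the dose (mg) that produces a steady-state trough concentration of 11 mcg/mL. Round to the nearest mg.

τ/t½ = 59/39 ≈ 1.5128, so f = (1/2)^(59/39) ≈ 0.350425.
Cmin,ss = (D/Vd)·f/(1−f), so D = Cmin,ss·Vd·(1−f)/f.
D = 11 × 195 × (1−f)/f ≈ 11 × 195 × 1.85368 ≈ 3976.14 mg.

3976 mg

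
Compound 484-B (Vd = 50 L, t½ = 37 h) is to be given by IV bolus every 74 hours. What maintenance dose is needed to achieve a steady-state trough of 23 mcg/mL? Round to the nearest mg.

τ/t½ = 74/37 ≈ 2, so f = (1/2)^(74/37) ≈ 0.250000.
Cmin,ss = (D/Vd)·f/(1−f), so D = Cmin,ss·Vd·(1−f)/f.
D = 23 × 50 × (1−f)/f ≈ 23 × 50 × 3.00000 ≈ 3450.00 mg.

3450 mg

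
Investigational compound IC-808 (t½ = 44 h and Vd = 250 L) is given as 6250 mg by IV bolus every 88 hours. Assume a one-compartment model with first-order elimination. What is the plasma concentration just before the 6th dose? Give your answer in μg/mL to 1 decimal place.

f = (1/2)^(τ/t½) = (1/2)^(88/44) ≈ 0.2500.
C₀ = D/Vd = 6250/250 ≈ 25.000 μg/mL.
Before the 6th dose, 5 doses have been given. Superposition: Cmin = C₀·(f + f² + … + f^5).
≈ 25.000 × (0.2500 + 0.0625 + 0.0156 + 0.0039 + 0.0010) ≈ 25.000 × 0.3330 ≈ 8.325 μg/mL.

8.3 μg/mL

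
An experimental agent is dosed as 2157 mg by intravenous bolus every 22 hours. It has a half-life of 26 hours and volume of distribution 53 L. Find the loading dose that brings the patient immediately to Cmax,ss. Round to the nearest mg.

4861 mg

f = (1/2)^(22/26) ≈ 0.556266; accumulation ratio R = 1/(1−f) ≈ 2.25360.
Loading dose to hit Cmax,ss on first dose: D_load = D_maint·R ≈ 2157 × 2.25360 ≈ 4861.02 mg.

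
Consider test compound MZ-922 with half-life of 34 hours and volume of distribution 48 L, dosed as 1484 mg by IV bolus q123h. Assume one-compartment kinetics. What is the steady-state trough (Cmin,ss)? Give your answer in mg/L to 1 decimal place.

2.7 mg/L

Over one 123-h interval, 123/34 ≈ 3.6176 half-lives elapse, leaving f ≈ 0.0815 of each dose.
Single-dose peak C₀ = D/Vd = 1484/48 ≈ 30.917 mg/L.
Steady-state trough Cmin,ss = C₀·f/(1−f) ≈ 30.917 × 0.0815/0.9185 ≈ 2.743 mg/L.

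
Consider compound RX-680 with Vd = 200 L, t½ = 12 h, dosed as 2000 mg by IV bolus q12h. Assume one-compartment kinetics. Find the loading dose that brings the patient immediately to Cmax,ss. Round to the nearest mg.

f = (1/2)^(12/12) ≈ 0.500000; accumulation ratio R = 1/(1−f) ≈ 2.00000.
Loading dose to hit Cmax,ss on first dose: D_load = D_maint·R ≈ 2000 × 2.00000 ≈ 4000.00 mg.

4000 mg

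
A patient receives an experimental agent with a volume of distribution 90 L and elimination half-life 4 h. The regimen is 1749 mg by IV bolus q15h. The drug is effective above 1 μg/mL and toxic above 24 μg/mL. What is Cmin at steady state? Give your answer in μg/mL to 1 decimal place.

τ/t½ = 15/4 ≈ 3.75, so fraction remaining f = (1/2)^(15/4) ≈ 0.0743.
Each bolus raises the concentration by D/Vd = 1749/90 ≈ 19.433 μg/mL.
Steady-state trough Cmin,ss = C₀·f/(1−f) ≈ 19.433 × 0.0743/0.9257 ≈ 1.560 μg/mL.
Trough 1.6 μg/mL vs MEC 1 μg/mL: adequate.

1.6 μg/mL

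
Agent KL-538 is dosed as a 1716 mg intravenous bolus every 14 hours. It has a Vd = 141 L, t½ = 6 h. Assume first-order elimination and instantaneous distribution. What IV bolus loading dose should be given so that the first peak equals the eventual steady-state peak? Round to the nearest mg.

2141 mg

f = (1/2)^(14/6) ≈ 0.198425; accumulation ratio R = 1/(1−f) ≈ 1.24754.
Loading dose to hit Cmax,ss on first dose: D_load = D_maint·R ≈ 1716 × 1.24754 ≈ 2140.78 mg.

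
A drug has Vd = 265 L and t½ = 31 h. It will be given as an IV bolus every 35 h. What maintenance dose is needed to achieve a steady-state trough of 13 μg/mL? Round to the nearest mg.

4090 mg

τ/t½ = 35/31 ≈ 1.129, so f = (1/2)^(35/31) ≈ 0.457222.
Cmin,ss = (D/Vd)·f/(1−f), so D = Cmin,ss·Vd·(1−f)/f.
D = 13 × 265 × (1−f)/f ≈ 13 × 265 × 1.18712 ≈ 4089.63 mg.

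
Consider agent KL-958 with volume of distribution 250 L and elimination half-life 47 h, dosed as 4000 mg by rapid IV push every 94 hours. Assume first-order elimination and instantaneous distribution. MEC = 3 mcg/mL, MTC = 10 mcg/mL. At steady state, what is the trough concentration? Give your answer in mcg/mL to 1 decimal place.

5.3 mcg/mL

τ = 94 h = 2 half-lives, so f = (1/2)^2 = 0.25.
At steady state, R = 1/(1 − 0.25) = 4/3.
Single-dose peak C₀ = D/Vd = 4000/250 = 16 mcg/mL.
Steady-state peak Cmax,ss = C₀·R = 16 × 4/3 ≈ 21.333 mcg/mL.
Steady-state trough Cmin,ss = Cmax,ss·f ≈ 21.333 × 0.25 ≈ 5.333 mcg/mL.
Trough 5.3 mcg/mL vs MEC 3 mcg/mL: adequate.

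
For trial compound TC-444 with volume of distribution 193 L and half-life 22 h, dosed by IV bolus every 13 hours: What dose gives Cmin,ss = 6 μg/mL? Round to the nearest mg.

586 mg

τ/t½ = 13/22 ≈ 0.59091, so f = (1/2)^(13/22) ≈ 0.663924.
Cmin,ss = (D/Vd)·f/(1−f), so D = Cmin,ss·Vd·(1−f)/f.
D = 6 × 193 × (1−f)/f ≈ 6 × 193 × 0.50620 ≈ 586.18 mg.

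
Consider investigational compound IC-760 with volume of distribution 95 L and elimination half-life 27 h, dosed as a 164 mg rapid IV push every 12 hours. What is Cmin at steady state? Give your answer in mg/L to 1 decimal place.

4.8 mg/L

k = ln2/t½ = ln2/27 ≈ 0.025672 h⁻¹; fraction remaining f = e^(−kτ) = e^(−0.025672×12) ≈ 0.7349.
Each bolus raises the concentration by D/Vd = 164/95 ≈ 1.726 mg/L.
Steady-state trough Cmin,ss = C₀·f/(1−f) ≈ 1.726 × 0.7349/0.2651 ≈ 4.785 mg/L.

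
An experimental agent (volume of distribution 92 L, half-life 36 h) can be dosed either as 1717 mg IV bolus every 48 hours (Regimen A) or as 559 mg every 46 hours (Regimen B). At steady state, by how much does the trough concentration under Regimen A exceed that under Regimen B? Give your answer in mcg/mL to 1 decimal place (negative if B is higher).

Regimen A: f = (1/2)^(48/36) ≈ 0.3969; Cmin,ss = (1717/92)·f/(1−f) ≈ 12.282 mcg/mL.
Regimen B: f = (1/2)^(46/36) ≈ 0.4124; Cmin,ss = (559/92)·f/(1−f) ≈ 4.264 mcg/mL.
Difference ≈ 12.282 − 4.264 ≈ 8.018 mcg/mL.

8.0 mcg/mL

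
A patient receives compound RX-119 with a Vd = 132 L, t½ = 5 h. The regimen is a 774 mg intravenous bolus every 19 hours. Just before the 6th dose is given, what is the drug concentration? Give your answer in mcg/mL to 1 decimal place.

0.5 mcg/mL

f = (1/2)^(τ/t½) = (1/2)^(19/5) ≈ 0.0718.
C₀ = D/Vd = 774/132 ≈ 5.864 mcg/mL.
Before the 6th dose, 5 doses have been given. Superposition: Cmin = C₀·(f + f² + … + f^5).
≈ 5.864 × (0.0718 + 0.0052 + 0.0004 + 0.0000 + 0.0000) ≈ 5.864 × 0.0774 ≈ 0.454 mcg/mL.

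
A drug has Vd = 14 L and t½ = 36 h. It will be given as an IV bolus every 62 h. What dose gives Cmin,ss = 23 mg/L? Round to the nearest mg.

τ/t½ = 62/36 ≈ 1.7222, so f = (1/2)^(62/36) ≈ 0.303082.
Cmin,ss = (D/Vd)·f/(1−f), so D = Cmin,ss·Vd·(1−f)/f.
D = 23 × 14 × (1−f)/f ≈ 23 × 14 × 2.29944 ≈ 740.42 mg.

740 mg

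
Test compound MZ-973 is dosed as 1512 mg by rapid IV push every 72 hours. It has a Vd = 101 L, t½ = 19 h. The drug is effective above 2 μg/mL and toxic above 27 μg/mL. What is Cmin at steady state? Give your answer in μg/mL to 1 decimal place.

k = ln2/t½ = ln2/19 ≈ 0.036481 h⁻¹; fraction remaining f = e^(−kτ) = e^(−0.036481×72) ≈ 0.0723.
Accumulation ratio R = 1/(1 − f) ≈ 1/0.9277 ≈ 1.0779.
Single-dose peak C₀ = D/Vd = 1512/101 ≈ 14.970 μg/mL.
Steady-state peak Cmax,ss = C₀·R ≈ 14.970 × 1.0779 ≈ 16.136 μg/mL.
Steady-state trough Cmin,ss = Cmax,ss·f ≈ 16.136 × 0.0723 ≈ 1.167 μg/mL.
Trough 1.2 μg/mL vs MEC 2 μg/mL: subtherapeutic.

1.2 μg/mL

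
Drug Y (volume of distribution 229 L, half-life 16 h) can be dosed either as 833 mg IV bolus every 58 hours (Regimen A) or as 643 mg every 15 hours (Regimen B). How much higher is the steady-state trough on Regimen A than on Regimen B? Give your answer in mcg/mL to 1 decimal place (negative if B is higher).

-2.7 mcg/mL

Regimen A: f = (1/2)^(58/16) ≈ 0.0811; Cmin,ss = (833/229)·f/(1−f) ≈ 0.321 mcg/mL.
Regimen B: f = (1/2)^(15/16) ≈ 0.5221; Cmin,ss = (643/229)·f/(1−f) ≈ 3.068 mcg/mL.
Difference ≈ 0.321 − 3.068 ≈ -2.747 mcg/mL.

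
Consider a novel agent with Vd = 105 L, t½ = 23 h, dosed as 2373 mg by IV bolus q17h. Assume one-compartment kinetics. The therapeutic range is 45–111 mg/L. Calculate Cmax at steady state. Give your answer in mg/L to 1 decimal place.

56.4 mg/L

Over one 17-h interval, 17/23 ≈ 0.73913 half-lives elapse, leaving f ≈ 0.5991 of each dose.
Accumulation ratio R = 1/(1 − f) ≈ 1/0.4009 ≈ 2.4944.
Each bolus raises the concentration by D/Vd = 2373/105 ≈ 22.600 mg/L.
Steady-state peak Cmax,ss = C₀·R ≈ 22.600 × 2.4944 ≈ 56.373 mg/L.
Peak 56.4 mg/L vs MTC 111 mg/L: below toxic threshold.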